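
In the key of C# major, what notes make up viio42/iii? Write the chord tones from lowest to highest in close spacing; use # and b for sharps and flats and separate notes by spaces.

C# D## F## A#

viio42/iii is a secondary leading-tone chord. The target iii is E# in C# major; the applied chord is rooted a semitone below, on D##.
Building a fully diminished seventh chord on D## gives D##-F##-A#-C#.
With the 42 figure the chord is in third inversion; from the bass C# upward in close position it reads C#-D##-F##-A#.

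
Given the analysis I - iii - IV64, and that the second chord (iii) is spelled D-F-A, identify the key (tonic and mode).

Bb major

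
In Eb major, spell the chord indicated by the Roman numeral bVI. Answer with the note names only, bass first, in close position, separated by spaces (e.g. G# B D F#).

Cb Eb Gb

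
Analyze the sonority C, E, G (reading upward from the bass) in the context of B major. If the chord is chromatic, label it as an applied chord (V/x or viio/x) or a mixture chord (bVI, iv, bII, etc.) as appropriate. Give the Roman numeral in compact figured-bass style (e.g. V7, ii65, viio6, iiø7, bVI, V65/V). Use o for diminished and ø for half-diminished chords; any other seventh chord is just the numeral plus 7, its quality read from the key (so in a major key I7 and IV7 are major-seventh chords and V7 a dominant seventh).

bII

Stacked in thirds the chord is C-E-G: a major triad on C.
C is the lowered second degree of B major (diatonic 2 would be C#). This is the Neapolitan chord — a major triad on the lowered second degree.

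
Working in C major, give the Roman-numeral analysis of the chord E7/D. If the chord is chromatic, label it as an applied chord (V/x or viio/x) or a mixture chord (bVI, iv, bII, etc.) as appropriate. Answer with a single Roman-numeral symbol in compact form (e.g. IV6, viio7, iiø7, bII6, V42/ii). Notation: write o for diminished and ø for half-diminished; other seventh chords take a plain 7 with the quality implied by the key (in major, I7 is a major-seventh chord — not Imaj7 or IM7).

V42/vi

Stacked in thirds the chord is E-G#-B-D: a dominant seventh chord on E.
E is not a diatonic chord root with this quality in C major, but it lies a perfect fifth above A (vi), so the chord functions as an applied dominant of vi.
With D in the bass the chord is in third inversion, so the figured bass is 42.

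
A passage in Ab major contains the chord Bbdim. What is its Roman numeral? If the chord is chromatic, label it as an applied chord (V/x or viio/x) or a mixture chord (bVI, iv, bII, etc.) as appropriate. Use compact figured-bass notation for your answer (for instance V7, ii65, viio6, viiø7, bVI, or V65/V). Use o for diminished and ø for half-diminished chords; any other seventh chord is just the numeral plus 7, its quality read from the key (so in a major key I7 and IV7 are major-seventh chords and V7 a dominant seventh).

Stacked in thirds the chord is Bb-Db-Fb: a diminished triad on Bb.
Bb is the second degree of Ab major. This is the diminished supertonic triad, borrowed from the parallel minor.

iio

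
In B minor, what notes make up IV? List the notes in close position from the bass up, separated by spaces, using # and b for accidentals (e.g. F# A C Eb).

IV is the major subdominant, borrowed from the parallel major. In B minor that root is E.
So the chord is E-G#-B, a major triad.

E G# B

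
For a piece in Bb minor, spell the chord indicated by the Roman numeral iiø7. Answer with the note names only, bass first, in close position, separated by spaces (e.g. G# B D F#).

C Eb Gb Bb

The numeral's case and figure indicate a half-diminished seventh chord. In Bb minor its root, the supertonic, is C.
Stacking thirds from C gives C-Eb-Gb-Bb.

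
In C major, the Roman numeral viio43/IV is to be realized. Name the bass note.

Bb

The applied chord viio43/IV is rooted on E: E-G-Bb-Db.
The figure 43 means second inversion — the fifth is in the bass.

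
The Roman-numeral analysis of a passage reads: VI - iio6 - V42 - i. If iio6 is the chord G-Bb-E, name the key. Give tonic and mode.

D minor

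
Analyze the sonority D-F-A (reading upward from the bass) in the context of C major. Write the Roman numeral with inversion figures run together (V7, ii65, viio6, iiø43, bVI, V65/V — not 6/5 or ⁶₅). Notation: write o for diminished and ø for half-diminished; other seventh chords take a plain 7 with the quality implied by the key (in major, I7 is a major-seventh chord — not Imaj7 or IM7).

ii

The pitches D-F-A form a minor triad rooted on D.
D is scale degree 2 in C major, and a minor triad on that degree is written ii.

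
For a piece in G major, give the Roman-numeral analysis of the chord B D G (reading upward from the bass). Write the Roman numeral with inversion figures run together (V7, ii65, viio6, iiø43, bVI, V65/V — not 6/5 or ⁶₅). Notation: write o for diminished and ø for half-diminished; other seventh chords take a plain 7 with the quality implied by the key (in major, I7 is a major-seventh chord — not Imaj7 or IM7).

I6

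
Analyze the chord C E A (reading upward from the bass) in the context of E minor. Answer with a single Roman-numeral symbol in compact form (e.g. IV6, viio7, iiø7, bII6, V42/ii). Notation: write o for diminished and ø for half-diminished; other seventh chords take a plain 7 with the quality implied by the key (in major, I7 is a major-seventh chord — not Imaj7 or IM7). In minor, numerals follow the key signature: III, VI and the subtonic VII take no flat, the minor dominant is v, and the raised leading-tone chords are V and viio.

iv6

The pitches A-C-E form a minor triad rooted on A.
In E minor, A is the subdominant; the diatonic minor triad there is iv.
With C in the bass the chord is in first inversion, so the figured bass is 6.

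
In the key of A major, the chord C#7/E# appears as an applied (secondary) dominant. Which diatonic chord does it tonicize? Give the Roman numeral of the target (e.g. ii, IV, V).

The chord is a dominant seventh chord on C#.
A dominant resolves down a perfect fifth: C# → F#. In A major, F# is scale degree 6, i.e. vi.

vi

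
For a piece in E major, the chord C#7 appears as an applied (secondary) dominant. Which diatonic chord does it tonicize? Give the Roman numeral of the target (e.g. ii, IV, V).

The chord is a dominant seventh chord on C#.
A dominant resolves down a perfect fifth: C# → F#. In E major, F# is scale degree 2, i.e. ii.

ii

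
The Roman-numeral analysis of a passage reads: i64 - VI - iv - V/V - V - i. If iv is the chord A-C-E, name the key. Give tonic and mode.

The chord Am is a minor triad rooted on A; its label is iv.
iv on A implies A is the subdominant; that puts the tonic at E, and the lowercase numeral fits minor mode.

E minor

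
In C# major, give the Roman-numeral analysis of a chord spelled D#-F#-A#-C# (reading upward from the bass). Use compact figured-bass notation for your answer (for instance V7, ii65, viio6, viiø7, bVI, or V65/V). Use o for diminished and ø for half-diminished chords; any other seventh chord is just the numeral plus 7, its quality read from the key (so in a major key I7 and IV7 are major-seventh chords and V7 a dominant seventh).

The pitches D#-F#-A#-C# form a minor seventh chord rooted on D#.
D# is scale degree 2 in C# major, and a minor seventh chord on that degree is written ii7.

ii7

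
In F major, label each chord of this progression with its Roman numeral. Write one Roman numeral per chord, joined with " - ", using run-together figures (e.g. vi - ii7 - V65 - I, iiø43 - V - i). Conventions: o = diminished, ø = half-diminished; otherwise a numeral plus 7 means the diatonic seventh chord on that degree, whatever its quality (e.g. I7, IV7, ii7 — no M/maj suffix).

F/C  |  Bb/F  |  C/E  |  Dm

I64 - IV64 - V6 - vi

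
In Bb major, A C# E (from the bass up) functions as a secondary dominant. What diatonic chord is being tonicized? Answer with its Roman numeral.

The chord is a major triad on A.
A dominant resolves down a perfect fifth: A → D. In Bb major, D is scale degree 3, i.e. iii.

iii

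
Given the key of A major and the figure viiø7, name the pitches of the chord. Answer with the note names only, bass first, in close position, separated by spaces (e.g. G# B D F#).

G# B D F#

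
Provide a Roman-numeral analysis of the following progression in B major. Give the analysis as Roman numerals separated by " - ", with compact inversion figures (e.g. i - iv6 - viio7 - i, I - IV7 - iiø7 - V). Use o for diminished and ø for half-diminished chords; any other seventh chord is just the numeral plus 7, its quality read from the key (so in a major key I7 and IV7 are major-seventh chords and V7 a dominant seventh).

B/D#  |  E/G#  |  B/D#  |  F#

I6 - IV6 - I6 - V

B/D# has root B, degree 1 in B major, so I6.
E/G# has root E, degree 4 in B major, so IV6.
B/D#: major triad on B = scale degree 1 → I6.
F#: major triad on F# = scale degree 5 → V.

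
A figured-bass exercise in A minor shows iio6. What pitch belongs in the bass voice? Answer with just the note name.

D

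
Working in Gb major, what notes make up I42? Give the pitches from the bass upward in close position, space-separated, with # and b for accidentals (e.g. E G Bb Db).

F Gb Bb Db

The numeral's case and figure indicate a major seventh chord. In Gb major its root, scale degree 1, is Gb.
That chord is spelled Gb-Bb-Db-F.
With the 42 figure the chord is in third inversion; from the bass F upward in close position it reads F-Gb-Bb-Db.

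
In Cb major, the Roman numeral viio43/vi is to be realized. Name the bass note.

The applied chord viio43/vi is rooted on G: G-Bb-Db-Fb.
The figure 43 means second inversion — the fifth is in the bass.

Db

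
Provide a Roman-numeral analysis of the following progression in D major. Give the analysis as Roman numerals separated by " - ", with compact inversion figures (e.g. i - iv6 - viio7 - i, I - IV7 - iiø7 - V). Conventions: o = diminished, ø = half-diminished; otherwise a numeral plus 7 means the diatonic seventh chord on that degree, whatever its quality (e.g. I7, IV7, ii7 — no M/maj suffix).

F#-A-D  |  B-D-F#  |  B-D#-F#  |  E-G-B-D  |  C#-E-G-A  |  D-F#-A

F#-A-D: root D is the tonic; major triad there is I6.
B-D-F# has root B, degree 6 in D major, so vi.
B-D#-F#: a major triad on B, the applied dominant of ii → V/ii.
E-G-B-D has root E, degree 2 in D major, so ii7.
C#-E-G-A has root A, degree 5 in D major, so V65.
D-F#-A: root D is the tonic; major triad there is I.

I6 - vi - V/ii - ii7 - V65 - I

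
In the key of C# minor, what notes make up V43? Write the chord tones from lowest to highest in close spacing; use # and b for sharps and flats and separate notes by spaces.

In C# minor, scale degree 5 is G#. The dominant is major (leading tone raised), so V is a dominant seventh chord.
That chord is spelled G#-B#-D#-F#.
With the 43 figure the chord is in second inversion; from the bass D# upward in close position it reads D#-F#-G#-B#.

D# F# G# B#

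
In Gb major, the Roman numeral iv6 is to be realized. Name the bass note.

iv in Gb major has root Cb; the chord is Cb-Ebb-Gb.
The figure 6 means first inversion — the third is in the bass.

Ebb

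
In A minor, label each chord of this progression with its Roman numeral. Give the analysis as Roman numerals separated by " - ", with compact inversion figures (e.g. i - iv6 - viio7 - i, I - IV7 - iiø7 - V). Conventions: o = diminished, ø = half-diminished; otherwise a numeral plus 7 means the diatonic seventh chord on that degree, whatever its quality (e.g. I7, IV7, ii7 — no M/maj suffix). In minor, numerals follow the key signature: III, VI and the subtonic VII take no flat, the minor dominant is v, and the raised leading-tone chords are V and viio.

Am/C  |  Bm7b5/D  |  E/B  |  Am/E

Am/C: minor triad on A = scale degree 1 → i6.
Bm7b5/D has root B, degree 2 in A minor, so iiø65.
E/B: major triad on E = scale degree 5 → V64.
Am/E has root A, degree 1 in A minor, so i64.

i6 - iiø65 - V64 - i64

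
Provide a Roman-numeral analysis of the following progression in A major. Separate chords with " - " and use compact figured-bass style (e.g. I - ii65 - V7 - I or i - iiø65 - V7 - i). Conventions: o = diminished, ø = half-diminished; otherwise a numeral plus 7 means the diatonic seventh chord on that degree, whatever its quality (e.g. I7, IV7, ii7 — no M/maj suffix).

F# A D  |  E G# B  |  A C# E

F#-A-D has root D, degree 4 in A major, so IV6.
E-G#-B: major triad on E = scale degree 5 → V.
A-C#-E has root A, degree 1 in A major, so I.

IV6 - V - I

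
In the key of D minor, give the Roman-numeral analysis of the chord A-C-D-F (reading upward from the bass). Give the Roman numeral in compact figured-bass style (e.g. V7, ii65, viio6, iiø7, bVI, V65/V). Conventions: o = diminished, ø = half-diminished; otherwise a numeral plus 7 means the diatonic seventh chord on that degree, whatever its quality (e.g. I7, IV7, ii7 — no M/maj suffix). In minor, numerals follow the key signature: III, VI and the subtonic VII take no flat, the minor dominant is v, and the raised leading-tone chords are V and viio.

i43

The pitches D-F-A-C form a minor seventh chord rooted on D.
In D minor, D is the tonic; the diatonic minor seventh chord there is i7.
With A in the bass the chord is in second inversion, so the figured bass is 43.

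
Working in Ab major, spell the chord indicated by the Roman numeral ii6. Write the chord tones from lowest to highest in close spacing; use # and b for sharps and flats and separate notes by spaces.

In Ab major, the second degree is Bb, and the diatonic chord built there is a minor triad.
That chord is spelled Bb-Db-F.
The figured bass 6 indicates first inversion, placing the third (Db) in the bass: Db-F-Bb.

Db F Bb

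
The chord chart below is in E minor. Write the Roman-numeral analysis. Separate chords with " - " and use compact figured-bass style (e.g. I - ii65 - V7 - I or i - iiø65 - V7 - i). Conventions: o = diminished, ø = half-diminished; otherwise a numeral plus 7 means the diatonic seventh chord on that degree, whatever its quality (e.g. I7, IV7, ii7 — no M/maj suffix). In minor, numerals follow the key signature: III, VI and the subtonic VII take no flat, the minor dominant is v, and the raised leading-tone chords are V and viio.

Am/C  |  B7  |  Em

Am/C: minor triad on A = scale degree 4 → iv6.
B7: root B is the dominant; dominant seventh chord there is V7.
Em: minor triad on E = scale degree 1 → i.

iv6 - V7 - i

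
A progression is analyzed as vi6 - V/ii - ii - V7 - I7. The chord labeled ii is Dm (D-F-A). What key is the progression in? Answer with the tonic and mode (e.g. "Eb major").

The anchor chord is a minor triad on D, labeled ii.
Counting down one scale step from D places the tonic on C; a minor triad on degree 2 is diatonic only in major.

C major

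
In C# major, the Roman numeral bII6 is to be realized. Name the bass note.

F#

bII in C# major has root D; the chord is D-F#-A.
The figure 6 means first inversion — the third is in the bass.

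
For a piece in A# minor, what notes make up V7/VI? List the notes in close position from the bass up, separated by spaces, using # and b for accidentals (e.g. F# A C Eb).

C# E# G# B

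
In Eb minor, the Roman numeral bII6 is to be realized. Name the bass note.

Ab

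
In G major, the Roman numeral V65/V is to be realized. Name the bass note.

The applied chord V65/V is rooted on A: A-C#-E-G.
The figure 65 means first inversion — the third is in the bass.

C#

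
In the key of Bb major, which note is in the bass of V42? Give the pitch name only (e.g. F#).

V in Bb major has root F; the chord is F-A-C-Eb.
The figure 42 means third inversion — the seventh is in the bass.

Eb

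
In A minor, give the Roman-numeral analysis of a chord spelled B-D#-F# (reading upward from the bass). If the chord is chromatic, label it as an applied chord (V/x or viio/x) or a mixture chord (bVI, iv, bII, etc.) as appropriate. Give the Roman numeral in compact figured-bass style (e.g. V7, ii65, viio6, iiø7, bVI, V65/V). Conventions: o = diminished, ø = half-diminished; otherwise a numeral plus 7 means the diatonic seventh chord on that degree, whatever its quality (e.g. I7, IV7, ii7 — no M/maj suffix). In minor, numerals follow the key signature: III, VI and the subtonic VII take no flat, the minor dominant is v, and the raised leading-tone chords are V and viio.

V/V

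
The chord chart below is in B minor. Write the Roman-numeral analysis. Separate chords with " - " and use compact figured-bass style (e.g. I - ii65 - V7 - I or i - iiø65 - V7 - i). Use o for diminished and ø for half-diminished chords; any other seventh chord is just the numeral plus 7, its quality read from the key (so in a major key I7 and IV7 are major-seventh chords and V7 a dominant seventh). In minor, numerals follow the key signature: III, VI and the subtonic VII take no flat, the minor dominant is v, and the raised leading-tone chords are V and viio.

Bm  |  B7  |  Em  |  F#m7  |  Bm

Bm: root B is the tonic; minor triad there is i.
B7: a dominant seventh chord on B, the applied dominant of iv → V7/iv.
Em: root E is the subdominant; minor triad there is iv.
F#m7: minor seventh chord on F# = scale degree 5 → v7.
Bm: minor triad on B = scale degree 1 → i.

i - V7/iv - iv - v7 - i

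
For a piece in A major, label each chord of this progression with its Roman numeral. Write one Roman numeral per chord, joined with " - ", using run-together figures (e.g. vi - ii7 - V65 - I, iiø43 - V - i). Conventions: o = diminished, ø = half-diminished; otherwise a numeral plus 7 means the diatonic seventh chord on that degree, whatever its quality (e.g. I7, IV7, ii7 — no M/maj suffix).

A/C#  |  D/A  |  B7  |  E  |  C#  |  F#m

A/C#: major triad on A = scale degree 1 → I6.
D/A: root D is the subdominant; major triad there is IV64.
B7: a dominant seventh chord on B, the applied dominant of V → V7/V.
E: root E is the dominant; major triad there is V.
C# is the secondary dominant of vi (major triad on C#): V/vi.
F#m: root F# is the submediant; minor triad there is vi.

I6 - IV64 - V7/V - V - V/vi - vi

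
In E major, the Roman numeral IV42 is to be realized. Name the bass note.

G#

IV in E major has root A; the chord is A-C#-E-G#.
The figure 42 means third inversion — the seventh is in the bass.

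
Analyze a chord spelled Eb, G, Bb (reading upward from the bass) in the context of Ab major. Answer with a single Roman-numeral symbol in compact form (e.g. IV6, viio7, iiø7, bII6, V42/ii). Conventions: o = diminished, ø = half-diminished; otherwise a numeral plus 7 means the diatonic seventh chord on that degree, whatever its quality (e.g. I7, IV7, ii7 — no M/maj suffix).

V

Stacked in thirds the chord is Eb-G-Bb: a major triad on Eb.
In Ab major, Eb is the dominant; the diatonic major triad there is V.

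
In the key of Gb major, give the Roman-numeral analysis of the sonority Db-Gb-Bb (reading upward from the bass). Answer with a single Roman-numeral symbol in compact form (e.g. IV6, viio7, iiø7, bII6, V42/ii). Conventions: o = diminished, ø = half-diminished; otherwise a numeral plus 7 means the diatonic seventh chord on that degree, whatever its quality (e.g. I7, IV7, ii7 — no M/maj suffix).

Stacked in thirds the chord is Gb-Bb-Db: a major triad on Gb.
Gb is scale degree 1 in Gb major, and a major triad on that degree is written I.
With Db in the bass the chord is in second inversion, so the figured bass is 64.

I64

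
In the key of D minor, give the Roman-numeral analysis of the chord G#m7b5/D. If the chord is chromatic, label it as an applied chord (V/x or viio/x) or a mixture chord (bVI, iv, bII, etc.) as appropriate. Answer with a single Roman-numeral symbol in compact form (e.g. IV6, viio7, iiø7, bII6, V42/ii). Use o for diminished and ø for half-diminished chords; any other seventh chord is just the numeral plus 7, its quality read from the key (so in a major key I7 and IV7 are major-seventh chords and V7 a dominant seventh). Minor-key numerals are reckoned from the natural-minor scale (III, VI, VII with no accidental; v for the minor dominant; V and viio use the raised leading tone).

Stacked in thirds the chord is G#-B-D-F#: a half-diminished seventh chord on G#.
G# sits a half step below A (V in D minor); a diminished chord there is the applied leading-tone chord of V.
With D in the bass the chord is in second inversion, so the figured bass is 43.

viiø43/V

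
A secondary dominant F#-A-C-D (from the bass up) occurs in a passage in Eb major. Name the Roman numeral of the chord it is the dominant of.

The chord is a dominant seventh chord on D.
A dominant resolves down a perfect fifth: D → G. In Eb major, G is scale degree 3, i.e. iii.

iii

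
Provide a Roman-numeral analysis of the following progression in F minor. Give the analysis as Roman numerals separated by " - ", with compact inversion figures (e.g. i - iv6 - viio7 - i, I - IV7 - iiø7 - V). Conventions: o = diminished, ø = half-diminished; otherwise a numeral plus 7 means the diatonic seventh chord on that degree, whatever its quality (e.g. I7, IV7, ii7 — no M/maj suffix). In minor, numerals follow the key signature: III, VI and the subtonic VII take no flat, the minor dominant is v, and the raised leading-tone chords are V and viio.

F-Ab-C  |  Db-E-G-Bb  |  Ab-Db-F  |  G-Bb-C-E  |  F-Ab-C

i - viio42 - VI64 - V43 - i

F-Ab-C: minor triad on F = scale degree 1 → i.
Db-E-G-Bb: root E is the leading tone; fully diminished seventh chord there is viio42.
Ab-Db-F: root Db is the submediant; major triad there is VI64.
G-Bb-C-E has root C, degree 5 in F minor, so V43.
F-Ab-C: root F is the tonic; minor triad there is i.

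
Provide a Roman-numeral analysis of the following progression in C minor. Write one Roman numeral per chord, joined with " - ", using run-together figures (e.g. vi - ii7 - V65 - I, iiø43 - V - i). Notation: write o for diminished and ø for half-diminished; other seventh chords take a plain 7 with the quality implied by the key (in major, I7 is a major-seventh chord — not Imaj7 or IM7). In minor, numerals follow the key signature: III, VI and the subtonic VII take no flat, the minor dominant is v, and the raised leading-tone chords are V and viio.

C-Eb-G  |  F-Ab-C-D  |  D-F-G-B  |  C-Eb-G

i - iiø65 - V43 - i

C-Eb-G: minor triad on C = scale degree 1 → i.
F-Ab-C-D: root D is the supertonic; half-diminished seventh chord there is iiø65.
D-F-G-B has root G, degree 5 in C minor, so V43.
C-Eb-G: minor triad on C = scale degree 1 → i.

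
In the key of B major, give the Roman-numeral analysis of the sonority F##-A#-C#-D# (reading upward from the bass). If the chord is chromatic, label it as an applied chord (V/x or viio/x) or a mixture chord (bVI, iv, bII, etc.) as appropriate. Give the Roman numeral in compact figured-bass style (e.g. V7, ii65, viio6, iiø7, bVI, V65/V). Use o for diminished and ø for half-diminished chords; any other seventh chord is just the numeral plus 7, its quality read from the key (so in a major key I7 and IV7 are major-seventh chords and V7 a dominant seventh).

V65/vi

Stacked in thirds the chord is D#-F##-A#-C#: a dominant seventh chord on D#.
D# is not a diatonic chord root with this quality in B major, but it lies a perfect fifth above G# (vi), so the chord functions as an applied dominant of vi.
With F## in the bass the chord is in first inversion, so the figured bass is 65.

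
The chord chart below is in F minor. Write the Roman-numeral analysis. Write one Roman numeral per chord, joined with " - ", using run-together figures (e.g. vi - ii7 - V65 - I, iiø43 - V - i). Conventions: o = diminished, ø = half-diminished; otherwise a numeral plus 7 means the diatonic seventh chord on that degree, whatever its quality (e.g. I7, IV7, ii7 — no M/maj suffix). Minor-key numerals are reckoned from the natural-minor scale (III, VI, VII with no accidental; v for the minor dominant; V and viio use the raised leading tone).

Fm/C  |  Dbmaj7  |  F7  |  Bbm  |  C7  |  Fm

Fm/C: minor triad on F = scale degree 1 → i64.
Dbmaj7 has root Db, degree 6 in F minor, so VI7.
F7: a dominant seventh chord on F, the applied dominant of iv → V7/iv.
Bbm: root Bb is the subdominant; minor triad there is iv.
C7: root C is the dominant; dominant seventh chord there is V7.
Fm has root F, degree 1 in F minor, so i.

i64 - VI7 - V7/iv - iv - V7 - i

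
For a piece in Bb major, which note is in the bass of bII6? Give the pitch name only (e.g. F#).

Eb

bII in Bb major has root Cb; the chord is Cb-Eb-Gb.
The figure 6 means first inversion — the third is in the bass.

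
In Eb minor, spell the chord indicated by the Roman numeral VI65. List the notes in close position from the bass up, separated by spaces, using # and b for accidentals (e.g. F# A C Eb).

Eb Gb Bb Cb

The numeral's case and figure indicate a major seventh chord. In Eb minor its root, the submediant, is Cb.
That chord is spelled Cb-Eb-Gb-Bb.
With the 65 figure the chord is in first inversion; from the bass Eb upward in close position it reads Eb-Gb-Bb-Cb.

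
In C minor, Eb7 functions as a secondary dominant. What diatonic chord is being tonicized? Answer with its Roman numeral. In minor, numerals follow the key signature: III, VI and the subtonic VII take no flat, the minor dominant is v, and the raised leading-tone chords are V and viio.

The chord is a dominant seventh chord on Eb.
A dominant resolves down a perfect fifth: Eb → Ab. In C minor, Ab is scale degree 6, i.e. VI.

VI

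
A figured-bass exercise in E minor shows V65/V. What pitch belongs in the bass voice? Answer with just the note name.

A#

The applied chord V65/V is rooted on F#: F#-A#-C#-E.
The figure 65 means first inversion — the third is in the bass.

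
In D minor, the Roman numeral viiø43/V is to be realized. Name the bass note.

D

The applied chord viiø43/V is rooted on G#: G#-B-D-F#.
The figure 43 means second inversion — the fifth is in the bass.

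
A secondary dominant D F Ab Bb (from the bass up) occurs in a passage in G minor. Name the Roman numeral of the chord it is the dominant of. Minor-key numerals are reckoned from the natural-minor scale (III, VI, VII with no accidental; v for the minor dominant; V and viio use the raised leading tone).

The chord is a dominant seventh chord on Bb.
A dominant resolves down a perfect fifth: Bb → Eb. In G minor, Eb is scale degree 6, i.e. VI.

VI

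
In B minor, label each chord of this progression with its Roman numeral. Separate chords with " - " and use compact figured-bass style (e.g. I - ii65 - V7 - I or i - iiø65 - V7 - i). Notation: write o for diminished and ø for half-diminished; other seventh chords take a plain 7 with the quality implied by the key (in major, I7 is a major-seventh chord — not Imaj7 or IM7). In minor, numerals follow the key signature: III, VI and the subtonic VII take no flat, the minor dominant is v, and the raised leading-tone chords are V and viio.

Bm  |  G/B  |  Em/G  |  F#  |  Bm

Bm: minor triad on B = scale degree 1 → i.
G/B: root G is the submediant; major triad there is VI6.
Em/G has root E, degree 4 in B minor, so iv6.
F#: major triad on F# = scale degree 5 → V.
Bm: minor triad on B = scale degree 1 → i.

i - VI6 - iv6 - V - i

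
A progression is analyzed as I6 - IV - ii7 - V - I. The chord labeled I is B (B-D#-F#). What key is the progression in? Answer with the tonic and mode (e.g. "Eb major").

B major

The chord B is a major triad rooted on B; its label is I.
If B is scale degree 1 and the mode makes that degree carry a major triad, the tonic is B and the mode is major.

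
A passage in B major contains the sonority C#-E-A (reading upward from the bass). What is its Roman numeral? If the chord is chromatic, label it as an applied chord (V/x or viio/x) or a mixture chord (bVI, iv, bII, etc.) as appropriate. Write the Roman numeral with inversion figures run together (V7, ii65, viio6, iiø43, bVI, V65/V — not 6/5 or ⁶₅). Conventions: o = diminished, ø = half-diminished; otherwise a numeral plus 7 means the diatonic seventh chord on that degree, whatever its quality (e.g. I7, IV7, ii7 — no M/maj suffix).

bVII6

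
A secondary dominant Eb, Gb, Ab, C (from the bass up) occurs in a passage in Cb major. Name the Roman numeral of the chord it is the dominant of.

The chord is a dominant seventh chord on Ab.
A dominant resolves down a perfect fifth: Ab → Db. In Cb major, Db is scale degree 2, i.e. ii.

ii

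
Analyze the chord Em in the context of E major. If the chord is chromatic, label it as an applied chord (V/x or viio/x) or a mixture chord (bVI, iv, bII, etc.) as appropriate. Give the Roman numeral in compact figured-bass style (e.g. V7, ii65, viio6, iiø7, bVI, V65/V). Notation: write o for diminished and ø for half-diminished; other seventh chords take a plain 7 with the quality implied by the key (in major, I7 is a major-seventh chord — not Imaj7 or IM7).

i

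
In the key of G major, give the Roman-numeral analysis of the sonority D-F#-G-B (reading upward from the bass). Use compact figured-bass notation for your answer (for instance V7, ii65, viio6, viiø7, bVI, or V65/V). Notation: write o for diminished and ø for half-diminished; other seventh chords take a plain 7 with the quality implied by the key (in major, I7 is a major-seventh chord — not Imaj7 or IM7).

I43

Stacked in thirds the chord is G-B-D-F#: a major seventh chord on G.
In G major, G is the tonic; the diatonic major seventh chord there is I7.
With D in the bass the chord is in second inversion, so the figured bass is 43.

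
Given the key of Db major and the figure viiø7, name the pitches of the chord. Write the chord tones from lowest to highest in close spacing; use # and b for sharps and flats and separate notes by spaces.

The numeral's case and figure indicate a half-diminished seventh chord. In Db major its root, the seventh degree, is C.
Stacking thirds from C gives C-Eb-Gb-Bb.

C Eb Gb Bb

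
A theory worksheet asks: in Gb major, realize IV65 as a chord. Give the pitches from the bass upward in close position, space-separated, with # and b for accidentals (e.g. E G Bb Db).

Eb Gb Bb Cb

In Gb major, the fourth degree is Cb, and the diatonic chord built there is a major seventh chord.
That chord is spelled Cb-Eb-Gb-Bb.
With the 65 figure the chord is in first inversion; from the bass Eb upward in close position it reads Eb-Gb-Bb-Cb.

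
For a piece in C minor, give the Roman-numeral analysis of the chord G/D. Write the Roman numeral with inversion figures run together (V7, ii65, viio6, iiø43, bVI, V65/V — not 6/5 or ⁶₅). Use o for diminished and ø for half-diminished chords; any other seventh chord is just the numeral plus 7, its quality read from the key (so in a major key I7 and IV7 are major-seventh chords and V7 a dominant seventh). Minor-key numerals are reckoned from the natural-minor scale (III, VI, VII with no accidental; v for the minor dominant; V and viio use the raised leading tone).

Stacked in thirds the chord is G-B-D: a major triad on G.
In C minor, G is the dominant; the diatonic major triad there is V.
With D in the bass the chord is in second inversion, so the figured bass is 64.

V64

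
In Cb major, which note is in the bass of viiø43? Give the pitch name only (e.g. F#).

viiø in Cb major has root Bb; the chord is Bb-Db-Fb-Ab.
The figure 43 means second inversion — the fifth is in the bass.

Fb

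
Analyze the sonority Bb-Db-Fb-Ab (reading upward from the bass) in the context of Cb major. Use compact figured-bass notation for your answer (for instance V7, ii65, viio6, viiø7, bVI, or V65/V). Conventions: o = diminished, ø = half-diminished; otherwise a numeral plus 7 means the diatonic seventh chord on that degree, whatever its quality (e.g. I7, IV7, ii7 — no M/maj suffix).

Stacked in thirds the chord is Bb-Db-Fb-Ab: a half-diminished seventh chord on Bb.
Bb is scale degree 7 in Cb major, and a half-diminished seventh chord on that degree is written viiø7.

viiø7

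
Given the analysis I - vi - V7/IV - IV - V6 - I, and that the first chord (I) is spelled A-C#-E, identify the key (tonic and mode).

I is given as A-C#-E — a major triad with root A.
If A is scale degree 1 and the mode makes that degree carry a major triad, the tonic is A and the mode is major.

A major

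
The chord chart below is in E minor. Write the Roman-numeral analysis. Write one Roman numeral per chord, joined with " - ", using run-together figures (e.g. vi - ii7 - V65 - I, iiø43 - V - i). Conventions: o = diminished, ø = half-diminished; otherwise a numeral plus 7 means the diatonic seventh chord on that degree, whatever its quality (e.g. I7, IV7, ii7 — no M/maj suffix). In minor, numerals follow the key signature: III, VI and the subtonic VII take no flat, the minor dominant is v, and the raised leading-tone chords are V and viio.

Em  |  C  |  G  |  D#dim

Em: root E is the tonic; minor triad there is i.
C has root C, degree 6 in E minor, so VI.
G: major triad on G = scale degree 3 → III.
D#dim: diminished triad on D# = scale degree 7 → viio.

i - VI - III - viio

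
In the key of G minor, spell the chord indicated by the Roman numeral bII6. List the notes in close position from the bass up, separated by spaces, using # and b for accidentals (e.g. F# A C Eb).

Scale degree 2 in G minor is A; lowering it a half step gives Ab. bII6 is the Neapolitan sixth — a major triad on the lowered second degree, here in its customary first inversion.
So the chord is Ab-C-Eb, a major triad.
The figured bass 6 indicates first inversion, placing the third (C) in the bass: C-Eb-Ab.

C Eb Ab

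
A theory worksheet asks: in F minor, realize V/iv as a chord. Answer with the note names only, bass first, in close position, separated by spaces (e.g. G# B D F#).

F A C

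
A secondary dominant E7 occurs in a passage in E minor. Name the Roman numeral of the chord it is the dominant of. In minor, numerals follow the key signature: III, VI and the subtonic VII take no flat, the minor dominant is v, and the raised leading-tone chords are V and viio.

iv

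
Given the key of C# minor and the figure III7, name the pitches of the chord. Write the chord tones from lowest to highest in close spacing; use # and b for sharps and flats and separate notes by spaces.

E G# B D#

The numeral's case and figure indicate a major seventh chord. In C# minor its root, the mediant, is E.
That chord is spelled E-G#-B-D#.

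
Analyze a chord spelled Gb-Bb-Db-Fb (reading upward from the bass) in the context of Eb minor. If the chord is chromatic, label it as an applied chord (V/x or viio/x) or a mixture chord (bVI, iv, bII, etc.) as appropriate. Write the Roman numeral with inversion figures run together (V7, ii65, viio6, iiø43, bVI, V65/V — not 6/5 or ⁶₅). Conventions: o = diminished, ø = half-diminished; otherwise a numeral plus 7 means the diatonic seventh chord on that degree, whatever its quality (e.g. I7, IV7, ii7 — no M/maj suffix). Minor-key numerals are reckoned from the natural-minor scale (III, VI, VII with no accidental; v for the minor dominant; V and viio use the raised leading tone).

V7/VI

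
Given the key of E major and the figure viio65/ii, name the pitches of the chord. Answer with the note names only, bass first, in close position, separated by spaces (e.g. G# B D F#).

The slash marks an applied leading-tone chord: viio of ii. In E major, ii is F#, so the leading tone to it is E#, a half step below.
Building a fully diminished seventh chord on E# gives E#-G#-B-D.
With the 65 figure the chord is in first inversion; from the bass G# upward in close position it reads G#-B-D-E#.

G# B D E#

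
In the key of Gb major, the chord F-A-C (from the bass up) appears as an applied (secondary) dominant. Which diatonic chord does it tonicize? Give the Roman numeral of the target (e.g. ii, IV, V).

The chord is a major triad on F.
A dominant resolves down a perfect fifth: F → Bb. In Gb major, Bb is scale degree 3, i.e. iii.

iii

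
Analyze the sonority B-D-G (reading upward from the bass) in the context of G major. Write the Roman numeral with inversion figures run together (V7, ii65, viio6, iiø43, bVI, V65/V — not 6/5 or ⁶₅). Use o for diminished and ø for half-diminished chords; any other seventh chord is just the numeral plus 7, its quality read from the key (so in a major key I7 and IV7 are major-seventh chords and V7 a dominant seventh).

The pitches G-B-D form a major triad rooted on G.
G is scale degree 1 in G major, and a major triad on that degree is written I.
With B in the bass the chord is in first inversion, so the figured bass is 6.

I6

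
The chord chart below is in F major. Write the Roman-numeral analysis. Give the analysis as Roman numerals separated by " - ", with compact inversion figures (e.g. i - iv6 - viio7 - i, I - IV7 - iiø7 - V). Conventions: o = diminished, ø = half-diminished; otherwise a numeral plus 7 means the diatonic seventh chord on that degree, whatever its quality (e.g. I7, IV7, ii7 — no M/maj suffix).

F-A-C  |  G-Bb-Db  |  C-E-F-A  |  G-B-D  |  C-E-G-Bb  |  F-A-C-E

I - iio - I43 - V/V - V7 - I7

F-A-C: major triad on F = scale degree 1 → I.
G-Bb-Db is non-diatonic — iio, a mixture chord from F minor.
C-E-F-A: root F is the tonic; major seventh chord there is I43.
G-B-D: chromatic; G is V of V, so V/V.
C-E-G-Bb: dominant seventh chord on C = scale degree 5 → V7.
F-A-C-E has root F, degree 1 in F major, so I7.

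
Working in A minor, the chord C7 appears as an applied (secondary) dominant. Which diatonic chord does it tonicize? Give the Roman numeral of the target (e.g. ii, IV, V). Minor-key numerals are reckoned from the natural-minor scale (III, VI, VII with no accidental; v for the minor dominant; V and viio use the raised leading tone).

VI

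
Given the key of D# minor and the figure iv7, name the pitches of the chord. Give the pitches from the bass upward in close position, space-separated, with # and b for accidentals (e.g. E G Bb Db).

G# B D# F#

The numeral's case and figure indicate a minor seventh chord. In D# minor its root, scale degree 4, is G#.
Stacking thirds from G# gives G#-B-D#-F#.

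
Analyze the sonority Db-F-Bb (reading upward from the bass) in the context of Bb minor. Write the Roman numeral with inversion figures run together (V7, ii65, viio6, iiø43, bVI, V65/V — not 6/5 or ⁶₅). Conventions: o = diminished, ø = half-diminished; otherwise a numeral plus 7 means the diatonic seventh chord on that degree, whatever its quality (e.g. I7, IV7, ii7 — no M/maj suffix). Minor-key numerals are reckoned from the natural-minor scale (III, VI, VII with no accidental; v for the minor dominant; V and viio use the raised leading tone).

i6

The pitches Bb-Db-F form a minor triad rooted on Bb.
In Bb minor, Bb is the tonic; the diatonic minor triad there is i.
With Db in the bass the chord is in first inversion, so the figured bass is 6.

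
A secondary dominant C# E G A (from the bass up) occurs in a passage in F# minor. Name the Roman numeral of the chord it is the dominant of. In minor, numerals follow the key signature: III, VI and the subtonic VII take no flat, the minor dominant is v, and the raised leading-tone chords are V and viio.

The chord is a dominant seventh chord on A.
A dominant resolves down a perfect fifth: A → D. In F# minor, D is scale degree 6, i.e. VI.

VI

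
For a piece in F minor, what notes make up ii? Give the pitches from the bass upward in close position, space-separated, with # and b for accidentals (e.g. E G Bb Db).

ii is the minor supertonic, borrowed from the parallel major (the Dorian ii). In F minor that root is G.
So the chord is G-Bb-D, a minor triad.

G Bb D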